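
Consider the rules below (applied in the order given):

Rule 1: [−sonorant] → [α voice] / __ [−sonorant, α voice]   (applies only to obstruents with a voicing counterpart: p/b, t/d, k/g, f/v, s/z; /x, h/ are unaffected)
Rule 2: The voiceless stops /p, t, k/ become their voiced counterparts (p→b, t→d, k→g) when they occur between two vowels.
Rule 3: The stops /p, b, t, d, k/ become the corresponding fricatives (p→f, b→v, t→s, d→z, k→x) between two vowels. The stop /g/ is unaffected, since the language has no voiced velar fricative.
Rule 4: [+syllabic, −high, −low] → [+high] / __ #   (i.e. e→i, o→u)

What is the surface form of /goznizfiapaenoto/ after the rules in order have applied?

Rule 1 (regressive voicing assimilation): /z/ precedes the voiceless obstruent /f/, so it devoices to [s] by assimilation. /goznizfiapaenoto/ → goznisfiapaenoto.
Rule 2 (intervocalic voicing): /p/ is a voiceless stop between vowels /a/ and /a/, so it voices to [b]. /t/ is a voiceless stop between vowels /o/ and /o/, so it voices to [d]. /goznisfiapaenoto/ → goznisfiabaenodo.
Rule 3 (intervocalic spirantization): /b/ is a stop between vowels /a/ and /a/, so it spirantizes to the fricative [v]. /d/ is a stop between vowels /o/ and /o/, so it spirantizes to the fricative [z]. /goznisfiabaenodo/ → goznisfiavaenozo.
Rule 4 (final vowel raising): /o/ is a mid vowel in word-final position, so it raises to [u]. /goznisfiavaenozo/ → goznisfiavaenozu.

goznisfiavaenozu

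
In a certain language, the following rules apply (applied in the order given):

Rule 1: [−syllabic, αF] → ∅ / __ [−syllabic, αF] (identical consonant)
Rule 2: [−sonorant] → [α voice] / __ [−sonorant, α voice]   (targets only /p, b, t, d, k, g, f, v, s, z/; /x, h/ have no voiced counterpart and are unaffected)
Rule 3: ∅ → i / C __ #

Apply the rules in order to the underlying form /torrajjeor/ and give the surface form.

torajeori

Rule 1 (degemination): /rr/ is a geminate; the first /r/ deletes. /jj/ is a geminate; the first /j/ deletes. /torrajjeor/ → torajeor.
Rule 2 (regressive voicing assimilation): no segment meets the environment; /torajeor/ is unchanged.
Rule 3 (final i-epenthesis): the form ends in the consonant /r/, so [i] is inserted word-finally. /torajeor/ → torajeori.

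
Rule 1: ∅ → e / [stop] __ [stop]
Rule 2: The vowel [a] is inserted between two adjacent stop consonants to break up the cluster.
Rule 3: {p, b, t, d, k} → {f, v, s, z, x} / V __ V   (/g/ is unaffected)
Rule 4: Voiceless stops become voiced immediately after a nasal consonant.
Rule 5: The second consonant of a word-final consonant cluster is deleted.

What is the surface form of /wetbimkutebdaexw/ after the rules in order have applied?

Rule 1 (stop-cluster e-epenthesis): /t/ and /b/ form a stop–stop cluster, so [e] is inserted between them. /b/ and /d/ form a stop–stop cluster, so [e] is inserted between them. /wetbimkutebdaexw/ → wetebimkutebedaexw.
Rule 2 (stop-cluster a-epenthesis): no segment meets the environment; /wetebimkutebedaexw/ is unchanged.
Rule 3 (intervocalic spirantization): /t/ is a stop between vowels /e/ and /e/, so it spirantizes to the fricative [s]. /b/ is a stop between vowels /e/ and /i/, so it spirantizes to the fricative [v]. /t/ is a stop between vowels /u/ and /e/, so it spirantizes to the fricative [s]. /b/ is a stop between vowels /e/ and /e/, so it spirantizes to the fricative [v]. /d/ is a stop between vowels /e/ and /a/, so it spirantizes to the fricative [z]. /wetebimkutebedaexw/ → wesevimkusevezaexw.
Rule 4 (post-nasal voicing): /k/ is a voiceless stop immediately after the nasal /m/, so it voices to [g]. /wesevimkusevezaexw/ → wesevimgusevezaexw.
Rule 5 (final cluster simplification): /w/ is the second consonant of a word-final cluster /xw/, so it deletes. /wesevimgusevezaexw/ → wesevimgusevezaex.

wesevimgusevezaex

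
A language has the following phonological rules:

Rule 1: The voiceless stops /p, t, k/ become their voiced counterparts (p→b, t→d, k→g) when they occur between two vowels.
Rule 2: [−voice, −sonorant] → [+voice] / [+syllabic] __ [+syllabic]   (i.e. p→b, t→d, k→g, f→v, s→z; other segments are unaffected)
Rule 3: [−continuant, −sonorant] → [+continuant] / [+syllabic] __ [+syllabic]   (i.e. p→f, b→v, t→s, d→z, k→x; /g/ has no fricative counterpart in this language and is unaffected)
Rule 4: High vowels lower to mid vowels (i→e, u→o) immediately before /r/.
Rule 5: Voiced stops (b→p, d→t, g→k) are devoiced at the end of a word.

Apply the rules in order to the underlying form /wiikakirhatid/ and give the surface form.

Rule 1 (intervocalic voicing): /k/ is a voiceless stop between vowels /i/ and /a/, so it voices to [g]. /k/ is a voiceless stop between vowels /a/ and /i/, so it voices to [g]. /t/ is a voiceless stop between vowels /a/ and /i/, so it voices to [d]. /wiikakirhatid/ → wiigagirhadid.
Rule 2 (intervocalic voicing): no segment meets the environment; /wiigagirhadid/ is unchanged.
Rule 3 (intervocalic spirantization): /d/ is a stop between vowels /a/ and /i/, so it spirantizes to the fricative [z]. /wiigagirhadid/ → wiigagirhazid.
Rule 4 (pre-rhotic lowering): /i/ is a high vowel immediately before /r/, so it lowers to [e]. /wiigagirhazid/ → wiigagerhazid.
Rule 5 (final devoicing): /d/ is a voiced stop in word-final position, so it devoices to [t]. /wiigagerhazid/ → wiigagerhazit.

wiigagerhazit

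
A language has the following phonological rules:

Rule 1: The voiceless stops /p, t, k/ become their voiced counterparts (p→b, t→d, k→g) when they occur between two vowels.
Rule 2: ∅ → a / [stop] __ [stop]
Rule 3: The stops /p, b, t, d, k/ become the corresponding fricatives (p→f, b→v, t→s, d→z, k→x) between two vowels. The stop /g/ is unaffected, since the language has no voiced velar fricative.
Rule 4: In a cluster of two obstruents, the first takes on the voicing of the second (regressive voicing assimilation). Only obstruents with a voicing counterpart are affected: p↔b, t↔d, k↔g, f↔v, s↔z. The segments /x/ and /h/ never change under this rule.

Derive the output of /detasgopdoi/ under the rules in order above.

Rule 1 (intervocalic voicing): /t/ is a voiceless stop between vowels /e/ and /a/, so it voices to [d]. /detasgopdoi/ → dedasgopdoi.
Rule 2 (stop-cluster a-epenthesis): /p/ and /d/ form a stop–stop cluster, so [a] is inserted between them. /dedasgopdoi/ → dedasgopadoi.
Rule 3 (intervocalic spirantization): /d/ is a stop between vowels /e/ and /a/, so it spirantizes to the fricative [z]. /p/ is a stop between vowels /o/ and /a/, so it spirantizes to the fricative [f]. /d/ is a stop between vowels /a/ and /o/, so it spirantizes to the fricative [z]. /dedasgopadoi/ → dezasgofazoi.
Rule 4 (regressive voicing assimilation): /s/ precedes the voiced obstruent /g/, so it voices to [z] by assimilation. /dezasgofazoi/ → dezazgofazoi.

dezazgofazoi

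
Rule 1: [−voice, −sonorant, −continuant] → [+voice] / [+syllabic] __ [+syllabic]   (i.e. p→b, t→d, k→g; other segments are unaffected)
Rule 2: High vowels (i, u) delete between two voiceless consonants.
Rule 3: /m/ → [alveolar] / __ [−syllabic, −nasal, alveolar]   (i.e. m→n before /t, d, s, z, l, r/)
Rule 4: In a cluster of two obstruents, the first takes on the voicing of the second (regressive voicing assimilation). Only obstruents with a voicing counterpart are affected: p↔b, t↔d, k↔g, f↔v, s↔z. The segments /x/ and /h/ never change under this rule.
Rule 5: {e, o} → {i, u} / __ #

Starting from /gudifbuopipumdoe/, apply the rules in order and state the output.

gudivbuobibundoi

Rule 1 (intervocalic voicing): /p/ is a voiceless stop between vowels /o/ and /i/, so it voices to [b]. /p/ is a voiceless stop between vowels /i/ and /u/, so it voices to [b]. /gudifbuopipumdoe/ → gudifbuobibumdoe.
Rule 2 (high vowel syncope): no segment meets the environment; /gudifbuobibumdoe/ is unchanged.
Rule 3 (nasal place assimilation): /m/ precedes the alveolar consonant /d/, so it assimilates in place to [n]. /gudifbuobibumdoe/ → gudifbuobibundoe.
Rule 4 (regressive voicing assimilation): /f/ precedes the voiced obstruent /b/, so it voices to [v] by assimilation. /gudifbuobibundoe/ → gudivbuobibundoe.
Rule 5 (final vowel raising): /e/ is a mid vowel in word-final position, so it raises to [i]. /gudivbuobibundoe/ → gudivbuobibundoi.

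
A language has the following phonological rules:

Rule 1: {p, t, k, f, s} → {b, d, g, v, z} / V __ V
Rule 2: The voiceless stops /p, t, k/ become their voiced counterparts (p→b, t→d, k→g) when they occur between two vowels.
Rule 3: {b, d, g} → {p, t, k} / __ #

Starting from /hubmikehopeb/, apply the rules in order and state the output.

hubmigehobep

Rule 1 (intervocalic voicing): /k/ is a voiceless obstruent between vowels /i/ and /e/, so it voices to [g]. /p/ is a voiceless obstruent between vowels /o/ and /e/, so it voices to [b]. /hubmikehopeb/ → hubmigehobeb.
Rule 2 (intervocalic voicing): no segment meets the environment; /hubmigehobeb/ is unchanged.
Rule 3 (final devoicing): /b/ is a voiced stop in word-final position, so it devoices to [p]. /hubmigehobeb/ → hubmigehobep.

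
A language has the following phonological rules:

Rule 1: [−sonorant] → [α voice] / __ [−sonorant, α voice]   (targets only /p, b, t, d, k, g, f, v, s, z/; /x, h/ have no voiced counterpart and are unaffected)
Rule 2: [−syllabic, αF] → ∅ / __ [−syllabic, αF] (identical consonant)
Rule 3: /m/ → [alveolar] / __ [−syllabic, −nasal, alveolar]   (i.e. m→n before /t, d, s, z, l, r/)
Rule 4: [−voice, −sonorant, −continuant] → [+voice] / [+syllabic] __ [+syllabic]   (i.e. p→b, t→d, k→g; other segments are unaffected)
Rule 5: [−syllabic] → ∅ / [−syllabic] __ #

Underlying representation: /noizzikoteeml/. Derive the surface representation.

Rule 1 (regressive voicing assimilation): no segment meets the environment; /noizzikoteeml/ is unchanged.
Rule 2 (degemination): /zz/ is a geminate; the first /z/ deletes. /noizzikoteeml/ → noizikoteeml.
Rule 3 (nasal place assimilation): /m/ precedes the alveolar consonant /l/, so it assimilates in place to [n]. /noizikoteeml/ → noizikoteenl.
Rule 4 (intervocalic voicing): /k/ is a voiceless stop between vowels /i/ and /o/, so it voices to [g]. /t/ is a voiceless stop between vowels /o/ and /e/, so it voices to [d]. /noizikoteenl/ → noizigodeenl.
Rule 5 (final cluster simplification): /l/ is the second consonant of a word-final cluster /nl/, so it deletes. /noizigodeenl/ → noizigodeen.

noizigodeen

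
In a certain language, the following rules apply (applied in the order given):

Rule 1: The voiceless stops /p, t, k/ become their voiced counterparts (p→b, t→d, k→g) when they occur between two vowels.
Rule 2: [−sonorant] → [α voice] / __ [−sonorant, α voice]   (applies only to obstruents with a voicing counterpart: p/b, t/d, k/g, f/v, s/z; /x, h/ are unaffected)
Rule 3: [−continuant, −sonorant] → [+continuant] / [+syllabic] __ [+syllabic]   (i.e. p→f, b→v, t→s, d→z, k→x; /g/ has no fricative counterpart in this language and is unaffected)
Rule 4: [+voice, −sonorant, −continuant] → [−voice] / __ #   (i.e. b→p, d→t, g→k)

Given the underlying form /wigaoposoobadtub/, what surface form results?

Rule 1 (intervocalic voicing): /p/ is a voiceless stop between vowels /o/ and /o/, so it voices to [b]. /wigaoposoobadtub/ → wigaobosoobadtub.
Rule 2 (regressive voicing assimilation): /d/ precedes the voiceless obstruent /t/, so it devoices to [t] by assimilation. /wigaobosoobadtub/ → wigaobosoobattub.
Rule 3 (intervocalic spirantization): /b/ is a stop between vowels /o/ and /o/, so it spirantizes to the fricative [v]. /b/ is a stop between vowels /o/ and /a/, so it spirantizes to the fricative [v]. /wigaobosoobattub/ → wigaovosoovattub.
Rule 4 (final devoicing): /b/ is a voiced stop in word-final position, so it devoices to [p]. /wigaovosoovattub/ → wigaovosoovattup.

wigaovosoovattup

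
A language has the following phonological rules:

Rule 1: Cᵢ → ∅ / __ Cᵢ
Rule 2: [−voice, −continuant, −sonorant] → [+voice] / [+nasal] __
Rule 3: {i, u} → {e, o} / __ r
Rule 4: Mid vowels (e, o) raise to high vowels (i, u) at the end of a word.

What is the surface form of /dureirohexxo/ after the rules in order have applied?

doreerohexu

Rule 1 (degemination): /xx/ is a geminate; the first /x/ deletes. /dureirohexxo/ → dureirohexo.
Rule 2 (post-nasal voicing): no segment meets the environment; /dureirohexo/ is unchanged.
Rule 3 (pre-rhotic lowering): /u/ is a high vowel immediately before /r/, so it lowers to [o]. /i/ is a high vowel immediately before /r/, so it lowers to [e]. /dureirohexo/ → doreerohexo.
Rule 4 (final vowel raising): /o/ is a mid vowel in word-final position, so it raises to [u]. /doreerohexo/ → doreerohexu.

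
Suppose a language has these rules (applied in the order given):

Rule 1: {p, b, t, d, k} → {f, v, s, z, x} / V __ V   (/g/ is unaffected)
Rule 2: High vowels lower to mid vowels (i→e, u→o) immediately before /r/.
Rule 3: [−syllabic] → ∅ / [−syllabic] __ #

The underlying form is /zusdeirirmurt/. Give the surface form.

zusdeerermor

Rule 1 (intervocalic spirantization): no segment meets the environment; /zusdeirirmurt/ is unchanged.
Rule 2 (pre-rhotic lowering): /i/ is a high vowel immediately before /r/, so it lowers to [e]. /i/ is a high vowel immediately before /r/, so it lowers to [e]. /u/ is a high vowel immediately before /r/, so it lowers to [o]. /zusdeirirmurt/ → zusdeerermort.
Rule 3 (final cluster simplification): /t/ is the second consonant of a word-final cluster /rt/, so it deletes. /zusdeerermort/ → zusdeerermor.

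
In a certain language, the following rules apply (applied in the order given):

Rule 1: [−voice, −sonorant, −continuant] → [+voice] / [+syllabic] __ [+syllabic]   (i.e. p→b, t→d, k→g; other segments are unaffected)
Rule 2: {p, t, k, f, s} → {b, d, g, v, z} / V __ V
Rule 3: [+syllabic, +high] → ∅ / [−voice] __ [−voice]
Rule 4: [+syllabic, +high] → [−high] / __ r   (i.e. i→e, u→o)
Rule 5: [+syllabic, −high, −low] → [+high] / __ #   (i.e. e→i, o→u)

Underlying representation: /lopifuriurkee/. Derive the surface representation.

Rule 1 (intervocalic voicing): /p/ is a voiceless stop between vowels /o/ and /i/, so it voices to [b]. /lopifuriurkee/ → lobifuriurkee.
Rule 2 (intervocalic voicing): /f/ is a voiceless obstruent between vowels /i/ and /u/, so it voices to [v]. /lobifuriurkee/ → lobivuriurkee.
Rule 3 (high vowel syncope): no segment meets the environment; /lobivuriurkee/ is unchanged.
Rule 4 (pre-rhotic lowering): /u/ is a high vowel immediately before /r/, so it lowers to [o]. /u/ is a high vowel immediately before /r/, so it lowers to [o]. /lobivuriurkee/ → lobivoriorkee.
Rule 5 (final vowel raising): /e/ is a mid vowel in word-final position, so it raises to [i]. /lobivoriorkee/ → lobivoriorkei.

lobivoriorkei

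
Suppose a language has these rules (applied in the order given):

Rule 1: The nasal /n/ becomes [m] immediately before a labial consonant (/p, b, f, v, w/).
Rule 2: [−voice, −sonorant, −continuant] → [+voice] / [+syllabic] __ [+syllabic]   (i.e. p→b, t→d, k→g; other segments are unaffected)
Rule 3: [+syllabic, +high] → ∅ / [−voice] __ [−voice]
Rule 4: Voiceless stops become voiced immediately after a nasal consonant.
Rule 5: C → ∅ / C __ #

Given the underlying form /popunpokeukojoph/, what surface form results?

pobumbogeugojop

Rule 1 (nasal place assimilation): /n/ precedes the labial consonant /p/, so it assimilates in place to [m]. /popunpokeukojoph/ → popumpokeukojoph.
Rule 2 (intervocalic voicing): /p/ is a voiceless stop between vowels /o/ and /u/, so it voices to [b]. /k/ is a voiceless stop between vowels /o/ and /e/, so it voices to [g]. /k/ is a voiceless stop between vowels /u/ and /o/, so it voices to [g]. /popumpokeukojoph/ → pobumpogeugojoph.
Rule 3 (high vowel syncope): no segment meets the environment; /pobumpogeugojoph/ is unchanged.
Rule 4 (post-nasal voicing): /p/ is a voiceless stop immediately after the nasal /m/, so it voices to [b]. /pobumpogeugojoph/ → pobumbogeugojoph.
Rule 5 (final cluster simplification): /h/ is the second consonant of a word-final cluster /ph/, so it deletes. /pobumbogeugojoph/ → pobumbogeugojop.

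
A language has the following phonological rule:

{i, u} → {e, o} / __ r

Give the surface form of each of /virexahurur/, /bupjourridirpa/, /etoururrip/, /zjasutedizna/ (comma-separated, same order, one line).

/virexahurur/: /i/ is a high vowel immediately before /r/, so it lowers to [e]. /u/ is a high vowel immediately before /r/, so it lowers to [o]. /u/ is a high vowel immediately before /r/, so it lowers to [o]. → [verexahoror].
/bupjourridirpa/: /u/ is a high vowel immediately before /r/, so it lowers to [o]. /i/ is a high vowel immediately before /r/, so it lowers to [e]. → [bupjoorriderpa].
/etoururrip/: /u/ is a high vowel immediately before /r/, so it lowers to [o]. /u/ is a high vowel immediately before /r/, so it lowers to [o]. → [etoororrip].
/zjasutedizna/: the rule's environment is not met; surfaces unchanged as [zjasutedizna].

verexahoror, bupjoorriderpa, etoororrip, zjasutedizna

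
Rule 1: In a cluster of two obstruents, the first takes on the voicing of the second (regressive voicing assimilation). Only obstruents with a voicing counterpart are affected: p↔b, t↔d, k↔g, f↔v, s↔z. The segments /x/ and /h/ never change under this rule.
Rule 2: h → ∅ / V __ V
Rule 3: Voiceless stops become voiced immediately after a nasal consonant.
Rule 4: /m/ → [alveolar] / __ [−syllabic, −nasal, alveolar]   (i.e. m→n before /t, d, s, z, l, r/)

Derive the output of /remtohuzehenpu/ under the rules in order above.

Rule 1 (regressive voicing assimilation): no segment meets the environment; /remtohuzehenpu/ is unchanged.
Rule 2 (intervocalic h-deletion): /h/ occurs between vowels /o/ and /u/, so it deletes. /h/ occurs between vowels /e/ and /e/, so it deletes. /remtohuzehenpu/ → remtouzeenpu.
Rule 3 (post-nasal voicing): /t/ is a voiceless stop immediately after the nasal /m/, so it voices to [d]. /p/ is a voiceless stop immediately after the nasal /n/, so it voices to [b]. /remtouzeenpu/ → remdouzeenbu.
Rule 4 (nasal place assimilation): /m/ precedes the alveolar consonant /d/, so it assimilates in place to [n]. /remdouzeenbu/ → rendouzeenbu.

rendouzeenbu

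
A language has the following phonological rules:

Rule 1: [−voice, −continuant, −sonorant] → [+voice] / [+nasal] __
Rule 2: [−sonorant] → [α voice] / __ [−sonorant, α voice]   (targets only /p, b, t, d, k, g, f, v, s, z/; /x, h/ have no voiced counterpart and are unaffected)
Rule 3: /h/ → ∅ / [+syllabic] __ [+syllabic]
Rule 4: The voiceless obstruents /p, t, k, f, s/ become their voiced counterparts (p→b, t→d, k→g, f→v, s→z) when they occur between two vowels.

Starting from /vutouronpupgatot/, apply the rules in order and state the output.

Rule 1 (post-nasal voicing): /p/ is a voiceless stop immediately after the nasal /n/, so it voices to [b]. /vutouronpupgatot/ → vutouronbupgatot.
Rule 2 (regressive voicing assimilation): /p/ precedes the voiced obstruent /g/, so it voices to [b] by assimilation. /vutouronbupgatot/ → vutouronbubgatot.
Rule 3 (intervocalic h-deletion): no segment meets the environment; /vutouronbubgatot/ is unchanged.
Rule 4 (intervocalic voicing): /t/ is a voiceless obstruent between vowels /u/ and /o/, so it voices to [d]. /t/ is a voiceless obstruent between vowels /a/ and /o/, so it voices to [d]. /vutouronbubgatot/ → vudouronbubgadot.

vudouronbubgadot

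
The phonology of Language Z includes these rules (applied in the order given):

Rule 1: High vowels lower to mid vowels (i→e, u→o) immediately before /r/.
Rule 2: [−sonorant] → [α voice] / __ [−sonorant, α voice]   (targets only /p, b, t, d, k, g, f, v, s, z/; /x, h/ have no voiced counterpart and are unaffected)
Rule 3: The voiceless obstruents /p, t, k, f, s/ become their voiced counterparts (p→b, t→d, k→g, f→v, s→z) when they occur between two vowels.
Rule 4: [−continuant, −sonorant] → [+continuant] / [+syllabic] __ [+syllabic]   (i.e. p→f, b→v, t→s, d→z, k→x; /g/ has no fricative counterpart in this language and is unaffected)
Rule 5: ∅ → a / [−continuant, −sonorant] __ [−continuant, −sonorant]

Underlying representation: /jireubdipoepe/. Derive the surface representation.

jereubadivoeve

Rule 1 (pre-rhotic lowering): /i/ is a high vowel immediately before /r/, so it lowers to [e]. /jireubdipoepe/ → jereubdipoepe.
Rule 2 (regressive voicing assimilation): no segment meets the environment; /jereubdipoepe/ is unchanged.
Rule 3 (intervocalic voicing): /p/ is a voiceless obstruent between vowels /i/ and /o/, so it voices to [b]. /p/ is a voiceless obstruent between vowels /e/ and /e/, so it voices to [b]. /jereubdipoepe/ → jereubdiboebe.
Rule 4 (intervocalic spirantization): /b/ is a stop between vowels /i/ and /o/, so it spirantizes to the fricative [v]. /b/ is a stop between vowels /e/ and /e/, so it spirantizes to the fricative [v]. /jereubdiboebe/ → jereubdivoeve.
Rule 5 (stop-cluster a-epenthesis): /b/ and /d/ form a stop–stop cluster, so [a] is inserted between them. /jereubdivoeve/ → jereubadivoeve.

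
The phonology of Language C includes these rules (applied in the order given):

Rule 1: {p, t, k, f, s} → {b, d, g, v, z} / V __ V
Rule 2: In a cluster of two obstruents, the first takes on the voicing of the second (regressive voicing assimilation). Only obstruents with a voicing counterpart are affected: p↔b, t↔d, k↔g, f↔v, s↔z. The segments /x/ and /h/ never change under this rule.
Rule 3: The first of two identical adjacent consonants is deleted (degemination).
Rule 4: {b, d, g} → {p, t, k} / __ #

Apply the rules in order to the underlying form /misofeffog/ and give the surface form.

mizovefok

Rule 1 (intervocalic voicing): /s/ is a voiceless obstruent between vowels /i/ and /o/, so it voices to [z]. /f/ is a voiceless obstruent between vowels /o/ and /e/, so it voices to [v]. /misofeffog/ → mizoveffog.
Rule 2 (regressive voicing assimilation): no segment meets the environment; /mizoveffog/ is unchanged.
Rule 3 (degemination): /ff/ is a geminate; the first /f/ deletes. /mizoveffog/ → mizovefog.
Rule 4 (final devoicing): /g/ is a voiced stop in word-final position, so it devoices to [k]. /mizovefog/ → mizovefok.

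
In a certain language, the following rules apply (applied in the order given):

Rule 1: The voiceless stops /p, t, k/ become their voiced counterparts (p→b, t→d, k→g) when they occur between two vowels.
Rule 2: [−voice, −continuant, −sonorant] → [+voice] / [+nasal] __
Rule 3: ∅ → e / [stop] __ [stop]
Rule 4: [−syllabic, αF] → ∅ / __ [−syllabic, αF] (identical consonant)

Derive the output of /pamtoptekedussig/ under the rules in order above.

Rule 1 (intervocalic voicing): /k/ is a voiceless stop between vowels /e/ and /e/, so it voices to [g]. /pamtoptekedussig/ → pamtoptegedussig.
Rule 2 (post-nasal voicing): /t/ is a voiceless stop immediately after the nasal /m/, so it voices to [d]. /pamtoptegedussig/ → pamdoptegedussig.
Rule 3 (stop-cluster e-epenthesis): /p/ and /t/ form a stop–stop cluster, so [e] is inserted between them. /pamdoptegedussig/ → pamdopetegedussig.
Rule 4 (degemination): /ss/ is a geminate; the first /s/ deletes. /pamdopetegedussig/ → pamdopetegedusig.

pamdopetegedusig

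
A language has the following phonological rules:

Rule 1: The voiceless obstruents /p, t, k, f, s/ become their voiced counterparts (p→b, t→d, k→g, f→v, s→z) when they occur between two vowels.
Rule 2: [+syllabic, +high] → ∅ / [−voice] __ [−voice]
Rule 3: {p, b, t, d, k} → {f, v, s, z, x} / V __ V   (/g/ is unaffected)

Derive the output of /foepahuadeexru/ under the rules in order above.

Rule 1 (intervocalic voicing): /p/ is a voiceless obstruent between vowels /e/ and /a/, so it voices to [b]. /foepahuadeexru/ → foebahuadeexru.
Rule 2 (high vowel syncope): no segment meets the environment; /foebahuadeexru/ is unchanged.
Rule 3 (intervocalic spirantization): /b/ is a stop between vowels /e/ and /a/, so it spirantizes to the fricative [v]. /d/ is a stop between vowels /a/ and /e/, so it spirantizes to the fricative [z]. /foebahuadeexru/ → foevahuazeexru.

foevahuazeexru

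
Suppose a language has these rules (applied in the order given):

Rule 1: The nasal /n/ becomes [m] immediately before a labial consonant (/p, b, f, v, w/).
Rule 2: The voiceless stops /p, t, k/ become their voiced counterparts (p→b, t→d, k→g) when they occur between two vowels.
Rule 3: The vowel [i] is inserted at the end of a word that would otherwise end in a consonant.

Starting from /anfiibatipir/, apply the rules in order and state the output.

Rule 1 (nasal place assimilation): /n/ precedes the labial consonant /f/, so it assimilates in place to [m]. /anfiibatipir/ → amfiibatipir.
Rule 2 (intervocalic voicing): /t/ is a voiceless stop between vowels /a/ and /i/, so it voices to [d]. /p/ is a voiceless stop between vowels /i/ and /i/, so it voices to [b]. /amfiibatipir/ → amfiibadibir.
Rule 3 (final i-epenthesis): the form ends in the consonant /r/, so [i] is inserted word-finally. /amfiibadibir/ → amfiibadibiri.

amfiibadibiri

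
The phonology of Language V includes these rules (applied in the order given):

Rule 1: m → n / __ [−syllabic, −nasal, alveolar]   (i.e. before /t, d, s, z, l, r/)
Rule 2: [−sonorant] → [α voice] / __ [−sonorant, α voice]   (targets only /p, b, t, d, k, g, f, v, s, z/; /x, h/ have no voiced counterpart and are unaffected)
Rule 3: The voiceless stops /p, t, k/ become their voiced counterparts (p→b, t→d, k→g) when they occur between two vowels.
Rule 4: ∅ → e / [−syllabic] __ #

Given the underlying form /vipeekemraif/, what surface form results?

vibeegenraife

Rule 1 (nasal place assimilation): /m/ precedes the alveolar consonant /r/, so it assimilates in place to [n]. /vipeekemraif/ → vipeekenraif.
Rule 2 (regressive voicing assimilation): no segment meets the environment; /vipeekenraif/ is unchanged.
Rule 3 (intervocalic voicing): /p/ is a voiceless stop between vowels /i/ and /e/, so it voices to [b]. /k/ is a voiceless stop between vowels /e/ and /e/, so it voices to [g]. /vipeekenraif/ → vibeegenraif.
Rule 4 (final e-epenthesis): the form ends in the consonant /f/, so [e] is inserted word-finally. /vibeegenraif/ → vibeegenraife.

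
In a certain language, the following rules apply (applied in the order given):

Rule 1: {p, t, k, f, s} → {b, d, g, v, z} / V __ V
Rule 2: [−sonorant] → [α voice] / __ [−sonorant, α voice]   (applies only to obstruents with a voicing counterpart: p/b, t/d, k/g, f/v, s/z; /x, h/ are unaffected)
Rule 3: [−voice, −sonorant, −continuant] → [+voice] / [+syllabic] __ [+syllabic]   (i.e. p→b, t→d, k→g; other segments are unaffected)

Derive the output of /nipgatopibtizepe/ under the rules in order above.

nibgadobiptizebe

Rule 1 (intervocalic voicing): /t/ is a voiceless obstruent between vowels /a/ and /o/, so it voices to [d]. /p/ is a voiceless obstruent between vowels /o/ and /i/, so it voices to [b]. /p/ is a voiceless obstruent between vowels /e/ and /e/, so it voices to [b]. /nipgatopibtizepe/ → nipgadobibtizebe.
Rule 2 (regressive voicing assimilation): /p/ precedes the voiced obstruent /g/, so it voices to [b] by assimilation. /b/ precedes the voiceless obstruent /t/, so it devoices to [p] by assimilation. /nipgadobibtizebe/ → nibgadobiptizebe.
Rule 3 (intervocalic voicing): no segment meets the environment; /nibgadobiptizebe/ is unchanged.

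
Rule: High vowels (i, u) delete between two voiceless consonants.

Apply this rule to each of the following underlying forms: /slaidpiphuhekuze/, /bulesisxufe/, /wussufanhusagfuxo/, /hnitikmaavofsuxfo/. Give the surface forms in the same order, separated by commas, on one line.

slaidpphhekuze, bulessxfe, wussfanhsagfxo, hnitkmaavofsxfo

/slaidpiphuhekuze/: /i/ is a high vowel flanked by voiceless consonants /p/ and /p/, so it deletes. /u/ is a high vowel flanked by voiceless consonants /h/ and /h/, so it deletes. → [slaidpphhekuze].
/bulesisxufe/: /i/ is a high vowel flanked by voiceless consonants /s/ and /s/, so it deletes. /u/ is a high vowel flanked by voiceless consonants /x/ and /f/, so it deletes. → [bulessxfe].
/wussufanhusagfuxo/: /u/ is a high vowel flanked by voiceless consonants /s/ and /f/, so it deletes. /u/ is a high vowel flanked by voiceless consonants /h/ and /s/, so it deletes. /u/ is a high vowel flanked by voiceless consonants /f/ and /x/, so it deletes. → [wussfanhsagfxo].
/hnitikmaavofsuxfo/: /i/ is a high vowel flanked by voiceless consonants /t/ and /k/, so it deletes. /u/ is a high vowel flanked by voiceless consonants /s/ and /x/, so it deletes. → [hnitkmaavofsxfo].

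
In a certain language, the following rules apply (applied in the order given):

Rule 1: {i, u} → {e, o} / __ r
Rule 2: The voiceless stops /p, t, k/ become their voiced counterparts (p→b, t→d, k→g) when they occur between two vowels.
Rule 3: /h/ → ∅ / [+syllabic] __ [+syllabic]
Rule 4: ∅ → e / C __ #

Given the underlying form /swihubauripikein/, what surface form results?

Rule 1 (pre-rhotic lowering): /u/ is a high vowel immediately before /r/, so it lowers to [o]. /swihubauripikein/ → swihubaoripikein.
Rule 2 (intervocalic voicing): /p/ is a voiceless stop between vowels /i/ and /i/, so it voices to [b]. /k/ is a voiceless stop between vowels /i/ and /e/, so it voices to [g]. /swihubaoripikein/ → swihubaoribigein.
Rule 3 (intervocalic h-deletion): /h/ occurs between vowels /i/ and /u/, so it deletes. /swihubaoribigein/ → swiubaoribigein.
Rule 4 (final e-epenthesis): the form ends in the consonant /n/, so [e] is inserted word-finally. /swiubaoribigein/ → swiubaoribigeine.

swiubaoribigeine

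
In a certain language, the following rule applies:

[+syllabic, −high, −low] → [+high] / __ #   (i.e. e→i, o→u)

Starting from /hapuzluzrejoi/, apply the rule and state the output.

No segment of /hapuzluzrejoi/ meets the structural description of the rule, so the form surfaces unchanged.

hapuzluzrejoi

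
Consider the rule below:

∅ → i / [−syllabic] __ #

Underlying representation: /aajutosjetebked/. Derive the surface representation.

aajutosjetebkedi

the form ends in the consonant /d/, so [i] is inserted word-finally.
Surface form: [aajutosjetebkedi].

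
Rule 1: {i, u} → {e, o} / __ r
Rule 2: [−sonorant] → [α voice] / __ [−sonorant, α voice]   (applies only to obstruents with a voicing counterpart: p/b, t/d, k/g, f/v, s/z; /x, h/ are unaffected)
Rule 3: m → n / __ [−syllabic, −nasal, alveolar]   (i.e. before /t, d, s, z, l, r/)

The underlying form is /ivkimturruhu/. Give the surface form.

ifkintorruhu

Rule 1 (pre-rhotic lowering): /u/ is a high vowel immediately before /r/, so it lowers to [o]. /ivkimturruhu/ → ivkimtorruhu.
Rule 2 (regressive voicing assimilation): /v/ precedes the voiceless obstruent /k/, so it devoices to [f] by assimilation. /ivkimtorruhu/ → ifkimtorruhu.
Rule 3 (nasal place assimilation): /m/ precedes the alveolar consonant /t/, so it assimilates in place to [n]. /ifkimtorruhu/ → ifkintorruhu.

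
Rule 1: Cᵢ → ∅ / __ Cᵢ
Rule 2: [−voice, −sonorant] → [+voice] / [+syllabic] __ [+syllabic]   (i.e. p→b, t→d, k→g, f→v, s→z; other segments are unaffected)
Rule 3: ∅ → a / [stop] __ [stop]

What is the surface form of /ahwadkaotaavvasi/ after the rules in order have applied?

ahwadakaodaavazi

Rule 1 (degemination): /vv/ is a geminate; the first /v/ deletes. /ahwadkaotaavvasi/ → ahwadkaotaavasi.
Rule 2 (intervocalic voicing): /t/ is a voiceless obstruent between vowels /o/ and /a/, so it voices to [d]. /s/ is a voiceless obstruent between vowels /a/ and /i/, so it voices to [z]. /ahwadkaotaavasi/ → ahwadkaodaavazi.
Rule 3 (stop-cluster a-epenthesis): /d/ and /k/ form a stop–stop cluster, so [a] is inserted between them. /ahwadkaodaavazi/ → ahwadakaodaavazi.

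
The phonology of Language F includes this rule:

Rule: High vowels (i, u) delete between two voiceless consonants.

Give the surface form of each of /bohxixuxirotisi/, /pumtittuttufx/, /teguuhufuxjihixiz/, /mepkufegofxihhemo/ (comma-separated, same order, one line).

bohxxxirotsi, pumtttttfx, teguuhfxjihxiz, mepkfegofxhhemo

/bohxixuxirotisi/: /i/ is a high vowel flanked by voiceless consonants /x/ and /x/, so it deletes. /u/ is a high vowel flanked by voiceless consonants /x/ and /x/, so it deletes. /i/ is a high vowel flanked by voiceless consonants /t/ and /s/, so it deletes. → [bohxxxirotsi].
/pumtittuttufx/: /i/ is a high vowel flanked by voiceless consonants /t/ and /t/, so it deletes. /u/ is a high vowel flanked by voiceless consonants /t/ and /t/, so it deletes. /u/ is a high vowel flanked by voiceless consonants /t/ and /f/, so it deletes. → [pumtttttfx].
/teguuhufuxjihixiz/: /u/ is a high vowel flanked by voiceless consonants /h/ and /f/, so it deletes. /u/ is a high vowel flanked by voiceless consonants /f/ and /x/, so it deletes. /i/ is a high vowel flanked by voiceless consonants /h/ and /x/, so it deletes. → [teguuhfxjihxiz].
/mepkufegofxihhemo/: /u/ is a high vowel flanked by voiceless consonants /k/ and /f/, so it deletes. /i/ is a high vowel flanked by voiceless consonants /x/ and /h/, so it deletes. → [mepkfegofxhhemo].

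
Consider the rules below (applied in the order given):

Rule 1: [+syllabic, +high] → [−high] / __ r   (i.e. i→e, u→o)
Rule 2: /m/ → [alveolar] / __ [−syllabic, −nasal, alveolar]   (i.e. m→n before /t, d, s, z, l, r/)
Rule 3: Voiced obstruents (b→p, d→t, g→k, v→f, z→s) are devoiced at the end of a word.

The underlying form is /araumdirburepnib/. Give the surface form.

araunderborepnip

Rule 1 (pre-rhotic lowering): /i/ is a high vowel immediately before /r/, so it lowers to [e]. /u/ is a high vowel immediately before /r/, so it lowers to [o]. /araumdirburepnib/ → araumderborepnib.
Rule 2 (nasal place assimilation): /m/ precedes the alveolar consonant /d/, so it assimilates in place to [n]. /araumderborepnib/ → araunderborepnib.
Rule 3 (final devoicing): /b/ is a voiced obstruent in word-final position, so it devoices to [p]. /araunderborepnib/ → araunderborepnip.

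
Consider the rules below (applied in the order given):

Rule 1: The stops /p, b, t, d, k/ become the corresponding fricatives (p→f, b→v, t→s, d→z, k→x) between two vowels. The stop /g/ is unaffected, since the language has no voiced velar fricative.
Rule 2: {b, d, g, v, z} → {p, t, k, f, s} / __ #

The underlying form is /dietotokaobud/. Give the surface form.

Rule 1 (intervocalic spirantization): /t/ is a stop between vowels /e/ and /o/, so it spirantizes to the fricative [s]. /t/ is a stop between vowels /o/ and /o/, so it spirantizes to the fricative [s]. /k/ is a stop between vowels /o/ and /a/, so it spirantizes to the fricative [x]. /b/ is a stop between vowels /o/ and /u/, so it spirantizes to the fricative [v]. /dietotokaobud/ → diesosoxaovud.
Rule 2 (final devoicing): /d/ is a voiced obstruent in word-final position, so it devoices to [t]. /diesosoxaovud/ → diesosoxaovut.

diesosoxaovut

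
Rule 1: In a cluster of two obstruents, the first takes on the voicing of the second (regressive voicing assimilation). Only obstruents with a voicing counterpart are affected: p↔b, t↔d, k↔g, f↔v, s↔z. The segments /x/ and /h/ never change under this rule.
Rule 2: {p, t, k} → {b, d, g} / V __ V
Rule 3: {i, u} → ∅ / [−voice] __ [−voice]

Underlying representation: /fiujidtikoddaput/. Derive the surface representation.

fiujittigoddabut

Rule 1 (regressive voicing assimilation): /d/ precedes the voiceless obstruent /t/, so it devoices to [t] by assimilation. /fiujidtikoddaput/ → fiujittikoddaput.
Rule 2 (intervocalic voicing): /k/ is a voiceless stop between vowels /i/ and /o/, so it voices to [g]. /p/ is a voiceless stop between vowels /a/ and /u/, so it voices to [b]. /fiujittikoddaput/ → fiujittigoddabut.
Rule 3 (high vowel syncope): no segment meets the environment; /fiujittigoddabut/ is unchanged.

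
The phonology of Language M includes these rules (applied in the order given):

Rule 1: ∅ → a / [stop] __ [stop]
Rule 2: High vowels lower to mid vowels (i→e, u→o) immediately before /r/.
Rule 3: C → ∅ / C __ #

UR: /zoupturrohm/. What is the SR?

zoupatorroh

Rule 1 (stop-cluster a-epenthesis): /p/ and /t/ form a stop–stop cluster, so [a] is inserted between them. /zoupturrohm/ → zoupaturrohm.
Rule 2 (pre-rhotic lowering): /u/ is a high vowel immediately before /r/, so it lowers to [o]. /zoupaturrohm/ → zoupatorrohm.
Rule 3 (final cluster simplification): /m/ is the second consonant of a word-final cluster /hm/, so it deletes. /zoupatorrohm/ → zoupatorroh.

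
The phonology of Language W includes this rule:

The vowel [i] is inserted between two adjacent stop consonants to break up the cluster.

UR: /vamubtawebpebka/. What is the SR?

/b/ and /t/ form a stop–stop cluster, so [i] is inserted between them.
/b/ and /p/ form a stop–stop cluster, so [i] is inserted between them.
/b/ and /k/ form a stop–stop cluster, so [i] is inserted between them.
Surface form: [vamubitawebipebika].

vamubitawebipebika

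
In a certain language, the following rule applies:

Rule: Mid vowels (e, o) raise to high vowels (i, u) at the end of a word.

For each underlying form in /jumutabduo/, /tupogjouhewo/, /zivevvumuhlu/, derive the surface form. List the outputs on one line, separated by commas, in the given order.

jumutabduu, tupogjouhewu, zivevvumuhlu

/jumutabduo/: /o/ is a mid vowel in word-final position, so it raises to [u]. → [jumutabduu].
/tupogjouhewo/: /o/ is a mid vowel in word-final position, so it raises to [u]. → [tupogjouhewu].
/zivevvumuhlu/: the rule's environment is not met; surfaces unchanged as [zivevvumuhlu].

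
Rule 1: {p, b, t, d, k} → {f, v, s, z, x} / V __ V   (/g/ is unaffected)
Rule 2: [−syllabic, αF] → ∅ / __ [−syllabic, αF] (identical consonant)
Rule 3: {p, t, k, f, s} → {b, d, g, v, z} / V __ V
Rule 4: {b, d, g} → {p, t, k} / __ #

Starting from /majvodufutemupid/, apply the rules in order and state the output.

majvozuvuzemuvit

Rule 1 (intervocalic spirantization): /d/ is a stop between vowels /o/ and /u/, so it spirantizes to the fricative [z]. /t/ is a stop between vowels /u/ and /e/, so it spirantizes to the fricative [s]. /p/ is a stop between vowels /u/ and /i/, so it spirantizes to the fricative [f]. /majvodufutemupid/ → majvozufusemufid.
Rule 2 (degemination): no segment meets the environment; /majvozufusemufid/ is unchanged.
Rule 3 (intervocalic voicing): /f/ is a voiceless obstruent between vowels /u/ and /u/, so it voices to [v]. /s/ is a voiceless obstruent between vowels /u/ and /e/, so it voices to [z]. /f/ is a voiceless obstruent between vowels /u/ and /i/, so it voices to [v]. /majvozufusemufid/ → majvozuvuzemuvid.
Rule 4 (final devoicing): /d/ is a voiced stop in word-final position, so it devoices to [t]. /majvozuvuzemuvid/ → majvozuvuzemuvit.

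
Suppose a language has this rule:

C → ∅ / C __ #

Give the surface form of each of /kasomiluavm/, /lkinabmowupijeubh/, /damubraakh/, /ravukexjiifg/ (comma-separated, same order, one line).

/kasomiluavm/: /m/ is the second consonant of a word-final cluster /vm/, so it deletes. → [kasomiluav].
/lkinabmowupijeubh/: /h/ is the second consonant of a word-final cluster /bh/, so it deletes. → [lkinabmowupijeub].
/damubraakh/: /h/ is the second consonant of a word-final cluster /kh/, so it deletes. → [damubraak].
/ravukexjiifg/: /g/ is the second consonant of a word-final cluster /fg/, so it deletes. → [ravukexjiif].

kasomiluav, lkinabmowupijeub, damubraak, ravukexjiif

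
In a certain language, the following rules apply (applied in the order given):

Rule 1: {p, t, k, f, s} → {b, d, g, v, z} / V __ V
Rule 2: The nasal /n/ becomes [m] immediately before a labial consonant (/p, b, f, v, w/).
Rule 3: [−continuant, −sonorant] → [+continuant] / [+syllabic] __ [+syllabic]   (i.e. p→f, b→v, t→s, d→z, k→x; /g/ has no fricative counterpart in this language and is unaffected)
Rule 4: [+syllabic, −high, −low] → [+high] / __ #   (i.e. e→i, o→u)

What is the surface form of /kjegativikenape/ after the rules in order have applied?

Rule 1 (intervocalic voicing): /t/ is a voiceless obstruent between vowels /a/ and /i/, so it voices to [d]. /k/ is a voiceless obstruent between vowels /i/ and /e/, so it voices to [g]. /p/ is a voiceless obstruent between vowels /a/ and /e/, so it voices to [b]. /kjegativikenape/ → kjegadivigenabe.
Rule 2 (nasal place assimilation): no segment meets the environment; /kjegadivigenabe/ is unchanged.
Rule 3 (intervocalic spirantization): /d/ is a stop between vowels /a/ and /i/, so it spirantizes to the fricative [z]. /b/ is a stop between vowels /a/ and /e/, so it spirantizes to the fricative [v]. /kjegadivigenabe/ → kjegazivigenave.
Rule 4 (final vowel raising): /e/ is a mid vowel in word-final position, so it raises to [i]. /kjegazivigenave/ → kjegazivigenavi.

kjegazivigenavi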